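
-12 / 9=-4 / 3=-1.33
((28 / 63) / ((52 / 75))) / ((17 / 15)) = 0.57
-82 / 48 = -41 / 24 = -1.71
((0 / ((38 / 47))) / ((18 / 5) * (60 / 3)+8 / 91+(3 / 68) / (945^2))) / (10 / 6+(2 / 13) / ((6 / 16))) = 0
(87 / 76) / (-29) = -3 / 76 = -0.04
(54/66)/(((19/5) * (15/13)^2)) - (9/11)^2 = -5836/11495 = -0.51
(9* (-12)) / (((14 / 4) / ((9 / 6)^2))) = -486 / 7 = -69.43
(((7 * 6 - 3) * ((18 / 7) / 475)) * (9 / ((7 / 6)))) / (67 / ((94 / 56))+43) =197964 / 10078075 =0.02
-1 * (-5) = 5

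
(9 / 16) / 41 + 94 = 61673 / 656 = 94.01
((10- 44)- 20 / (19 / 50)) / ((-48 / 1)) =823 / 456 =1.80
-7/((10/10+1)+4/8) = -2.80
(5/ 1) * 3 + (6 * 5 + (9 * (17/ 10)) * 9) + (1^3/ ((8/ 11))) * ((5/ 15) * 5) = 22199/ 120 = 184.99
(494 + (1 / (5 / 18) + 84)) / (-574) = -1454 / 1435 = -1.01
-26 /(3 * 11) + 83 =2713 /33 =82.21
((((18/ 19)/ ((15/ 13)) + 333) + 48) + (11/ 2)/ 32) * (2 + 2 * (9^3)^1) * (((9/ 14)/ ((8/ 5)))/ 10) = 1525893669/ 68096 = 22407.98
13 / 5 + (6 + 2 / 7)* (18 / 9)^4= 3611 / 35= 103.17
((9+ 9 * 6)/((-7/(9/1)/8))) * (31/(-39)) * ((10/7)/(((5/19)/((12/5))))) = 3053376/455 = 6710.72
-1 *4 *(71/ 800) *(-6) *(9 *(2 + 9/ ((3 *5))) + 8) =33441/ 500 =66.88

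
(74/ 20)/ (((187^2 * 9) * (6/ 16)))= 148/ 4720815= 0.00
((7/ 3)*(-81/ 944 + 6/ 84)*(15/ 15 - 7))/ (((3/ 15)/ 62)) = 14725/ 236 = 62.39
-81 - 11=-92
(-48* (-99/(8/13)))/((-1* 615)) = -2574/205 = -12.56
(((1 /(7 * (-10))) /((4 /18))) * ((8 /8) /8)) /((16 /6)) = -27 /8960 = -0.00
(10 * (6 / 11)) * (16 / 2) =480 / 11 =43.64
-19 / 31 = -0.61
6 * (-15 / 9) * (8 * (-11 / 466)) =440 / 233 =1.89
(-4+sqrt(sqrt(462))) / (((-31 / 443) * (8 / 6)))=1329 / 31 -1329 * 462^(1 / 4) / 124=-6.82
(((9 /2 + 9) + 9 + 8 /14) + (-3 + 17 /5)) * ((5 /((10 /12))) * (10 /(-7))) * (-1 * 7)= 9858 /7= 1408.29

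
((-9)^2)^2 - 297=6264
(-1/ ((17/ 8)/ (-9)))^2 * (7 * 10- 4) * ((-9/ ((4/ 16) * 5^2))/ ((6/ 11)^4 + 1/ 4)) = -721343563776/ 143235625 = -5036.06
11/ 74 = 0.15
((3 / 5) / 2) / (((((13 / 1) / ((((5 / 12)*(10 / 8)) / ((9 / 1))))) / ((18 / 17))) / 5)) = 25 / 3536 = 0.01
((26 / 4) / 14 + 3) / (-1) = -97 / 28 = -3.46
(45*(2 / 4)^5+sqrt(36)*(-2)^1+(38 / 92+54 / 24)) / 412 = -5837 / 303232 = -0.02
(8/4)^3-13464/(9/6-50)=27704/97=285.61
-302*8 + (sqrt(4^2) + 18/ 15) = -2410.80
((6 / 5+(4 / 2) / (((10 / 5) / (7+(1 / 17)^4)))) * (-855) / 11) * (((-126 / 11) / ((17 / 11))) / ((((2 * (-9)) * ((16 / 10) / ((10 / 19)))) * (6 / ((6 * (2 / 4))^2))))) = -735460425 / 5679428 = -129.50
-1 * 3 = -3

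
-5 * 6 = -30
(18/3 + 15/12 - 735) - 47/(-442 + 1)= -1283563/1764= -727.64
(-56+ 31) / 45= -5 / 9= -0.56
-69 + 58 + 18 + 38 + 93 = 138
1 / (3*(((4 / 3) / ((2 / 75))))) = 1 / 150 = 0.01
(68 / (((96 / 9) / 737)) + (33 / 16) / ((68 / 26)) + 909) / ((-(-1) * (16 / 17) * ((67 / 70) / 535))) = 57126997725 / 17152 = 3330631.86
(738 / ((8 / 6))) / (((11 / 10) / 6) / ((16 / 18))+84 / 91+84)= 383760 / 59023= 6.50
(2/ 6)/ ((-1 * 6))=-1/ 18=-0.06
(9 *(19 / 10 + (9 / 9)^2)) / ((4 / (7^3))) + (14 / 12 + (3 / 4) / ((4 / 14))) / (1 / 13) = 68621 / 30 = 2287.37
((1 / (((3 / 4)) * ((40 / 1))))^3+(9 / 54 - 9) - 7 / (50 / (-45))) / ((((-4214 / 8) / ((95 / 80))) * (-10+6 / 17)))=-22092877 / 37319184000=-0.00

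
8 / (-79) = -0.10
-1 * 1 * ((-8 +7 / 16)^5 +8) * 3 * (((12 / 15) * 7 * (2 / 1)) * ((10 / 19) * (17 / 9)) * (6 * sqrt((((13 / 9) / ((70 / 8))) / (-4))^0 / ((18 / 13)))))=3085555283167 * sqrt(26) / 3735552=4211775.56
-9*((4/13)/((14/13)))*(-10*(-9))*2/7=-3240/49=-66.12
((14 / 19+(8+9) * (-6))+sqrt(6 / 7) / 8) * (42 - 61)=1924 - 19 * sqrt(42) / 56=1921.80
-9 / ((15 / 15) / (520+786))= -11754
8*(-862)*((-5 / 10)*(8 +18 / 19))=586160 / 19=30850.53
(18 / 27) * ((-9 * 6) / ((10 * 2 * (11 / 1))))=-9 / 55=-0.16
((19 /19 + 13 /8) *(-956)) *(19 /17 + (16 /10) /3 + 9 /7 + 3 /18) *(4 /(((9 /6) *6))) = -294209 /85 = -3461.28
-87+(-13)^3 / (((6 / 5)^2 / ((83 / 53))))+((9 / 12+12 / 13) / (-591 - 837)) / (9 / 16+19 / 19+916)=-2024654145193 / 817614252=-2476.30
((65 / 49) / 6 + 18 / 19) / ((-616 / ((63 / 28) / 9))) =-0.00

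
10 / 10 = 1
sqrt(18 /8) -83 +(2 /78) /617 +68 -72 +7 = -3777889 /48126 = -78.50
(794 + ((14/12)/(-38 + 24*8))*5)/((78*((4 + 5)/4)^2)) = 209626/104247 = 2.01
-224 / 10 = -112 / 5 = -22.40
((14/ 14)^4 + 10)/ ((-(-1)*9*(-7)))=-11/ 63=-0.17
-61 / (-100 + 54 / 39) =793 / 1282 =0.62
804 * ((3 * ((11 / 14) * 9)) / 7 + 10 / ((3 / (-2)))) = -2923.39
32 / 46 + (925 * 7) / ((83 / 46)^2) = 315235524 / 158447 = 1989.53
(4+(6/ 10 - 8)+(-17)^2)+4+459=3743/ 5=748.60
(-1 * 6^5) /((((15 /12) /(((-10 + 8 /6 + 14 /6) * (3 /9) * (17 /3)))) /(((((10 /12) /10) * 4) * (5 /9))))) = 41344 /3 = 13781.33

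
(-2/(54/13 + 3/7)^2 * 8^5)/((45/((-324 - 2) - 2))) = 178006786048/7825005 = 22748.46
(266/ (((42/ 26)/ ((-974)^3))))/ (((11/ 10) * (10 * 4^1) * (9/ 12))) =-456461149456/ 99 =-4610718681.37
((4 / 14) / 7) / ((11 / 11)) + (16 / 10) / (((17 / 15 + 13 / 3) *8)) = 311 / 4018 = 0.08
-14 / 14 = -1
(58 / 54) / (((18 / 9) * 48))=0.01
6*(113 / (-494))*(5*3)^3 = -1144125 / 247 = -4632.09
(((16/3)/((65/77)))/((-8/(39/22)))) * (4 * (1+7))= -44.80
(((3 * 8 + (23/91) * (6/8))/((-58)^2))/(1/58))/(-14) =-8805/295568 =-0.03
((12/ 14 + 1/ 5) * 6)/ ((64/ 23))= 2553/ 1120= 2.28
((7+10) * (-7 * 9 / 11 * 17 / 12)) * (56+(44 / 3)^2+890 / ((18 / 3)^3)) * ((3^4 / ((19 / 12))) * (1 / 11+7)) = -63320759775 / 4598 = -13771370.11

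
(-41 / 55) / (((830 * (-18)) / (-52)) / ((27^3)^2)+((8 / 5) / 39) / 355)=-6409.38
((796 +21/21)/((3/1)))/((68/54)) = 7173/34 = 210.97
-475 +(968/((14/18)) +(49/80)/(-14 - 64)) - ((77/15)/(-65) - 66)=182504333/218400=835.64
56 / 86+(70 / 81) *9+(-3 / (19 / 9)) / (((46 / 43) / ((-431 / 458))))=1499403821 / 154913004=9.68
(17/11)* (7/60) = 119/660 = 0.18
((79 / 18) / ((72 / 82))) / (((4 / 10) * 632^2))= 205 / 6552576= 0.00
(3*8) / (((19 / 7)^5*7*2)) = 28812 / 2476099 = 0.01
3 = 3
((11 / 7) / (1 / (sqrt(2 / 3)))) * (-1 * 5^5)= -34375 * sqrt(6) / 21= -4009.58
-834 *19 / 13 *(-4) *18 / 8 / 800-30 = -84693 / 5200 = -16.29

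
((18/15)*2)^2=144/25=5.76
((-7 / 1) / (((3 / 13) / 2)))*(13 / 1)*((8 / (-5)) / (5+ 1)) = 9464 / 45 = 210.31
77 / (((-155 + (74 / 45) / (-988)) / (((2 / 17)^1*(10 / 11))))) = -444600 / 8368097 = -0.05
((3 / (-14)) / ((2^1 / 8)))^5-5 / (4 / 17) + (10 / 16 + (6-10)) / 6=-5990059 / 268912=-22.28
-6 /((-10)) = 3 /5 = 0.60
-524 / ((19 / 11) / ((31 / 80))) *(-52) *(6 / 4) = 1742169 / 190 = 9169.31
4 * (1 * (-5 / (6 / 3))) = -10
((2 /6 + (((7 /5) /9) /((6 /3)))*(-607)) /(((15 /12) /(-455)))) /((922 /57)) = 7294651 /6915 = 1054.90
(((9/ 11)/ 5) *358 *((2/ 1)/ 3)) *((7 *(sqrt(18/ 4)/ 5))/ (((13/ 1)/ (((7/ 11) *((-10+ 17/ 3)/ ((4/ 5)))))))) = -26313 *sqrt(2)/ 1210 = -30.75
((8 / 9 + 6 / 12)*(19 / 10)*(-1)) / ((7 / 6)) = -95 / 42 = -2.26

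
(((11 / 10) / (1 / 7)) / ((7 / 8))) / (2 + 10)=0.73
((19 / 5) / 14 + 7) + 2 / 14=519 / 70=7.41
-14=-14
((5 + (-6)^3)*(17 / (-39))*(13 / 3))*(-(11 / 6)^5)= -577689937 / 69984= -8254.60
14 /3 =4.67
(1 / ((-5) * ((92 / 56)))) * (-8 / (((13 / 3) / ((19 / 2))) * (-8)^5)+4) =-2982287 / 6123520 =-0.49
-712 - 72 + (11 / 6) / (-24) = -112907 / 144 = -784.08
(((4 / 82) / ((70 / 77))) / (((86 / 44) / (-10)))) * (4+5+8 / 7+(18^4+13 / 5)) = -1778509304 / 61705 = -28822.77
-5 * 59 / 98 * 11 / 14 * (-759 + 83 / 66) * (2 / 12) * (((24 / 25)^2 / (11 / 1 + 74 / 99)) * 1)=1168457004 / 49863625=23.43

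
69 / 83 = 0.83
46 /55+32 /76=1.26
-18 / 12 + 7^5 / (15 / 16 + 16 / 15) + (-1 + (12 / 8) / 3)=4032718 / 481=8384.03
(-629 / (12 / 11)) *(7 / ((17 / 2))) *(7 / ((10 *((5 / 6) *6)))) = -19943 / 300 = -66.48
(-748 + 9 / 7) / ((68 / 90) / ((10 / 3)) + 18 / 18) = -392025 / 644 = -608.73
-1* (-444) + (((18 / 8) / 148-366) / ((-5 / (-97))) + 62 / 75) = -295494361 / 44400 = -6655.28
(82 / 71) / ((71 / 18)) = 1476 / 5041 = 0.29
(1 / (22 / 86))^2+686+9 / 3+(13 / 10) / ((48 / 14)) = 20463331 / 29040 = 704.66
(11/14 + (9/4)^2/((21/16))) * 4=130/7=18.57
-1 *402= -402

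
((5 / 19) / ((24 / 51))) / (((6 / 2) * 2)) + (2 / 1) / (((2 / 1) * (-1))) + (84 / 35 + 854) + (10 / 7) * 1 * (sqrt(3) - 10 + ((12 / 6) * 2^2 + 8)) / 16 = 5 * sqrt(3) / 56 + 27324443 / 31920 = 856.18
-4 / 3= -1.33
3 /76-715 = -54337 /76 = -714.96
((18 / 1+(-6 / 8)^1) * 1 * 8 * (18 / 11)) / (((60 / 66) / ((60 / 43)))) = 346.60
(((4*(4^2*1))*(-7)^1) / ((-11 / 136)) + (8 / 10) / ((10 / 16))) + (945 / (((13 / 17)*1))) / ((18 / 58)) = 34041551 / 3575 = 9522.11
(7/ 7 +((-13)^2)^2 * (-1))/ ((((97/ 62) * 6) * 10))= -29512/ 97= -304.25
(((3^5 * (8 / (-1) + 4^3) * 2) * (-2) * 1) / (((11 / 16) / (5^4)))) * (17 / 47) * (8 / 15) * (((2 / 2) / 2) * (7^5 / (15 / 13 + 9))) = -44928741312000 / 5687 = -7900253439.77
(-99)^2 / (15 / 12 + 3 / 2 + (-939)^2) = 39204 / 3526895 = 0.01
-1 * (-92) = 92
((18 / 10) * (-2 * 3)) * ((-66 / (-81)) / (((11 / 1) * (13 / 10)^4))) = -8000 / 28561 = -0.28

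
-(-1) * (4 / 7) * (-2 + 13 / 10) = -0.40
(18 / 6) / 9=1 / 3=0.33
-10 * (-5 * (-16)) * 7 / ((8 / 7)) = -4900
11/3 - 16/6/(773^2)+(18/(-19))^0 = 2788466/597529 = 4.67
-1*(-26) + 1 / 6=26.17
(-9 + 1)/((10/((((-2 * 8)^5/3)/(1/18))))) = 25165824/5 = 5033164.80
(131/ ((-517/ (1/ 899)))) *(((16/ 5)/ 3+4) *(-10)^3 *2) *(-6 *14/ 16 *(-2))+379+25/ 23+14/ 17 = 410.90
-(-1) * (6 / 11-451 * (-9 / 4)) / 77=44673 / 3388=13.19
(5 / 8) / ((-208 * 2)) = -5 / 3328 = -0.00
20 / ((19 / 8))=160 / 19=8.42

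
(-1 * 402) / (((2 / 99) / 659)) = -13113441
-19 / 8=-2.38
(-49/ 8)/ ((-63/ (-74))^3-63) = 354571/ 3611295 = 0.10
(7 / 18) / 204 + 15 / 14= 27589 / 25704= 1.07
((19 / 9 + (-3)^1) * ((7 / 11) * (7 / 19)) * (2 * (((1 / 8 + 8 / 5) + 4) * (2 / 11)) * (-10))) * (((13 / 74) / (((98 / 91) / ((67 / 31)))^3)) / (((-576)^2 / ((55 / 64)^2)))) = 49178276946175 / 3586046084889182208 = 0.00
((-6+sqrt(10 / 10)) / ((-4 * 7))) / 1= 5 / 28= 0.18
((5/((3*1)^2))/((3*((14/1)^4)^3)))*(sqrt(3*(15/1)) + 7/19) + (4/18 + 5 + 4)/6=5*sqrt(5)/510245211377664 + 709573808062237/461650429341696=1.54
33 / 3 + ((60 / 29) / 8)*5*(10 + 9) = 2063 / 58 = 35.57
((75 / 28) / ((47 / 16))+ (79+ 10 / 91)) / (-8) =-342253 / 34216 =-10.00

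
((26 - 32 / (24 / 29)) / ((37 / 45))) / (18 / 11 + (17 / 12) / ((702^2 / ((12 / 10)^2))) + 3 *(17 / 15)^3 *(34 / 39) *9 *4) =-128745045000 / 1159105057307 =-0.11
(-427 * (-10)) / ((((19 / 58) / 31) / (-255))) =-1957752300 / 19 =-103039594.74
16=16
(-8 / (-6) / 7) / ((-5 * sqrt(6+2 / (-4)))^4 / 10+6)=32 / 318633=0.00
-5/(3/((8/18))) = -20/27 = -0.74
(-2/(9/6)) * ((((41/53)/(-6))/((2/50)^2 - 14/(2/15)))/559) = -25625/8749090116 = -0.00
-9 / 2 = -4.50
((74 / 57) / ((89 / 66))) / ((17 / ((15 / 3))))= 8140 / 28747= 0.28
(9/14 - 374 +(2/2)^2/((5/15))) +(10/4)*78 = -2455/14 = -175.36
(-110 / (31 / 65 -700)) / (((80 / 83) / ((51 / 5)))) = 605319 / 363752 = 1.66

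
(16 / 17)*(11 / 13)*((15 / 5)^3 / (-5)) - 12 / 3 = -9172 / 1105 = -8.30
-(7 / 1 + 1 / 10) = -71 / 10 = -7.10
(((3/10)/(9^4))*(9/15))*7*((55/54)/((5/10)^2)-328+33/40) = -2442643/39366000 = -0.06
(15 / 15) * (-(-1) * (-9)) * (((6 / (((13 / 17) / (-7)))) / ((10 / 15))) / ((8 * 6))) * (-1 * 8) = -123.58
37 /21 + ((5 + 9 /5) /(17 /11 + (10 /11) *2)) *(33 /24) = 70577 /15540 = 4.54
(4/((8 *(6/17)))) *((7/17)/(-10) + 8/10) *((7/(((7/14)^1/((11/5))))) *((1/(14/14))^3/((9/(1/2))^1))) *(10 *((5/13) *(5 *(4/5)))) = 3311/117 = 28.30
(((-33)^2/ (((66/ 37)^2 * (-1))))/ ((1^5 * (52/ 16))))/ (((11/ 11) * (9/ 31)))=-42439/ 117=-362.73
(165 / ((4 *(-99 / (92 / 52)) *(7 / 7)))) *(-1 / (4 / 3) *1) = 115 / 208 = 0.55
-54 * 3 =-162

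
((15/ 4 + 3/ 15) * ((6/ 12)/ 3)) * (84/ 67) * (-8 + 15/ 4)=-3.51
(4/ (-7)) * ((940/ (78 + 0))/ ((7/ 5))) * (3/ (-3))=9400/ 1911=4.92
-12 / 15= -4 / 5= -0.80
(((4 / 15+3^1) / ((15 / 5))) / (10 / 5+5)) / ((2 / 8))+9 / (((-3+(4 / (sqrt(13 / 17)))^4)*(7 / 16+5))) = 0.63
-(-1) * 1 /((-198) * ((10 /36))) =-1 /55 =-0.02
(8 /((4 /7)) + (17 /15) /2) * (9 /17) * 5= 1311 /34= 38.56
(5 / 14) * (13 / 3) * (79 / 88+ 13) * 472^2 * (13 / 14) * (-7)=-7194774470 / 231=-31146209.83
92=92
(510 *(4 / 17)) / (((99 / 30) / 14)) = 5600 / 11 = 509.09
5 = 5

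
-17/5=-3.40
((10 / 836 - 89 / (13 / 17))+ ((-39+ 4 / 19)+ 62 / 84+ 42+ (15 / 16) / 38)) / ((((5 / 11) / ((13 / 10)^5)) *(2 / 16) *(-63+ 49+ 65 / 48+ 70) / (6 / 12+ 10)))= -1344.68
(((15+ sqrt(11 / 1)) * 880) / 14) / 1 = 440 * sqrt(11) / 7+ 6600 / 7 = 1151.33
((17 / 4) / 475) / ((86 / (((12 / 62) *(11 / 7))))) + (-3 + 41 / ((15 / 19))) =2602604203 / 53186700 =48.93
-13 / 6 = -2.17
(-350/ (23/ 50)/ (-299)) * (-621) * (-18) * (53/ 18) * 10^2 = 8375418.06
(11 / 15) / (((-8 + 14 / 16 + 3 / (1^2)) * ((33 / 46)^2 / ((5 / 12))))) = -4232 / 29403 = -0.14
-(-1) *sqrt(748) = 2 *sqrt(187) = 27.35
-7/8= -0.88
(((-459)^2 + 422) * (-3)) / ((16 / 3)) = -1899927 / 16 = -118745.44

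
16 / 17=0.94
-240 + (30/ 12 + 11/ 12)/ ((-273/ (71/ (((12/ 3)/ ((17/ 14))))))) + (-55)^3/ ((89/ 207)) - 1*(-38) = -6321458420311/ 16327584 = -387164.35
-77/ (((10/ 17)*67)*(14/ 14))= -1309/ 670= -1.95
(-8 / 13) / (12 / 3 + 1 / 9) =-72 / 481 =-0.15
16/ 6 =8/ 3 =2.67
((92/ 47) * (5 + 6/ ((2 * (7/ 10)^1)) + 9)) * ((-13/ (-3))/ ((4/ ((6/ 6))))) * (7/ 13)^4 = 1009792/ 309777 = 3.26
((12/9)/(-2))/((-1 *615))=2/1845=0.00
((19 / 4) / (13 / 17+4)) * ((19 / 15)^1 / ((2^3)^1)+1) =1.15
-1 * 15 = -15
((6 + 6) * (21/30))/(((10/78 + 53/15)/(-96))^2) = 11681280/2023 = 5774.24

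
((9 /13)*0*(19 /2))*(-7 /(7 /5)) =0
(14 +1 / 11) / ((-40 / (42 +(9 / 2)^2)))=-7719 / 352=-21.93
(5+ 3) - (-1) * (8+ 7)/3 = 13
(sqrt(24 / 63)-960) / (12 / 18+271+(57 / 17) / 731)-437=-278862667 / 633011+12427*sqrt(42) / 35448616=-440.53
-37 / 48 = -0.77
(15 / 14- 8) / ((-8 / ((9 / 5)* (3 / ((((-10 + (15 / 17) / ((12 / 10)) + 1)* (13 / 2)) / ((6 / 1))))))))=-133569 / 255710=-0.52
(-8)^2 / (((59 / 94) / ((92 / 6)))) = 276736 / 177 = 1563.48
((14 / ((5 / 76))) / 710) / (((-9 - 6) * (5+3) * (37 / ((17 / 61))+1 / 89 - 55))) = -201229 / 6266193750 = -0.00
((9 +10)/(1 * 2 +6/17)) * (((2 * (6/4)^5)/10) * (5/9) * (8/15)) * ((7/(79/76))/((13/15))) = 1159893/41080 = 28.23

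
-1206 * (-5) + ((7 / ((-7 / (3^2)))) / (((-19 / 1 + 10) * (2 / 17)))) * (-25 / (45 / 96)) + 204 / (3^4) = 150638 / 27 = 5579.19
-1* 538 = -538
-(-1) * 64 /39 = 64 /39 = 1.64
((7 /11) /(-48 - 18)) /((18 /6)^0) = -7 /726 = -0.01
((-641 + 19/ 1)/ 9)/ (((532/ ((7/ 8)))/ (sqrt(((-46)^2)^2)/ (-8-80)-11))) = 79927/ 20064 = 3.98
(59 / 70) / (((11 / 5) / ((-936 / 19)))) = -27612 / 1463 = -18.87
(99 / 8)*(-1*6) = -297 / 4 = -74.25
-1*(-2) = 2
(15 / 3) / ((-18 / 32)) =-80 / 9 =-8.89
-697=-697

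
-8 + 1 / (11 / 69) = -1.73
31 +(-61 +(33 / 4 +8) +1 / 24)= -329 / 24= -13.71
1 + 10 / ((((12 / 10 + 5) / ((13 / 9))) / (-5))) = -2971 / 279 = -10.65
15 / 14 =1.07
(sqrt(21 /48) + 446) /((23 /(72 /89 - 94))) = -3699124 /2047 - 4147 * sqrt(7) /4094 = -1809.78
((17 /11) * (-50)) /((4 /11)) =-425 /2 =-212.50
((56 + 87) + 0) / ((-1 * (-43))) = 143 / 43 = 3.33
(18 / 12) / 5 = 0.30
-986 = -986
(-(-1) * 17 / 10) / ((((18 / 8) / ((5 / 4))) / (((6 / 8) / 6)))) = 0.12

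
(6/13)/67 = 6/871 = 0.01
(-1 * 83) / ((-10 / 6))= 249 / 5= 49.80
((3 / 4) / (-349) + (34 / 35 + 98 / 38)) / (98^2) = 3293961 / 8915777360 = 0.00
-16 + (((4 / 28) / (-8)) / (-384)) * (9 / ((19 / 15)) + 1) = -466933 / 29184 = -16.00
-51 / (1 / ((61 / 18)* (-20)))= 10370 / 3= 3456.67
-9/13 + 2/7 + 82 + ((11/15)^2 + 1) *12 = 682819/6825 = 100.05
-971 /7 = -138.71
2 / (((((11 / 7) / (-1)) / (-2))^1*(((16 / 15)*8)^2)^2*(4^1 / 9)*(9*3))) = 118125 / 2952790016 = 0.00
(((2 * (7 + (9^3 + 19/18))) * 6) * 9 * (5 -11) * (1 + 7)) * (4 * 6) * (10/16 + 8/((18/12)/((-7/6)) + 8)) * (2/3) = -5219343936/47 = -111049870.98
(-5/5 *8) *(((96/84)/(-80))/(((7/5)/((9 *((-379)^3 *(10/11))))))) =-19598378040/539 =-36360627.16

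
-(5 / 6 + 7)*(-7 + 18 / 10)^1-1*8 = 491 / 15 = 32.73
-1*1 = -1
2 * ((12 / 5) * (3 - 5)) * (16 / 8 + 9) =-528 / 5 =-105.60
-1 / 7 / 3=-1 / 21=-0.05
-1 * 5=-5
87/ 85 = 1.02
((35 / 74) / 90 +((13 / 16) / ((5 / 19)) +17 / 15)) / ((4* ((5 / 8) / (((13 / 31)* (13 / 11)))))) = 19026527 / 22710600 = 0.84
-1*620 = -620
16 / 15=1.07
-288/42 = -48/7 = -6.86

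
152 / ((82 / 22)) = 1672 / 41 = 40.78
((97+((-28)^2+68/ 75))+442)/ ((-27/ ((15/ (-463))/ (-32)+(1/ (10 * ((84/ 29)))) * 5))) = -5364105739/ 630050400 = -8.51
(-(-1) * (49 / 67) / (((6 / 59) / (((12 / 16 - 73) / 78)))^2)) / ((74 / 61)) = 869011700389 / 17374735872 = 50.02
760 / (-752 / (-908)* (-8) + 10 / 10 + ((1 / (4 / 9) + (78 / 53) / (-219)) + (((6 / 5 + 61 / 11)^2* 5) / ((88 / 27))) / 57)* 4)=168798986853200 / 1831473211187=92.17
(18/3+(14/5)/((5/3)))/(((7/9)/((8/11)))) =13824/1925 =7.18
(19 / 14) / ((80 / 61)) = 1159 / 1120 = 1.03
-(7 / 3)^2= -49 / 9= -5.44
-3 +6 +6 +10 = 19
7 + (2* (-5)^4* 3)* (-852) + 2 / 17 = -54314879 / 17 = -3194992.88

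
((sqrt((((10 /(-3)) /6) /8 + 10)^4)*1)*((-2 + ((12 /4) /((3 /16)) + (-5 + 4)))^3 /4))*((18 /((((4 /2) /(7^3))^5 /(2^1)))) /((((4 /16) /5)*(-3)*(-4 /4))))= 26661387380132902772375 /13824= 1928630452845262063.97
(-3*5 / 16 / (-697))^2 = 225 / 124367104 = 0.00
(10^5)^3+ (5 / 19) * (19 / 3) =3000000000000005 / 3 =1000000000000001.67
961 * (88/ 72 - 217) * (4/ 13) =-7465048/ 117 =-63803.83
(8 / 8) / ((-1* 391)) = -1 / 391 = -0.00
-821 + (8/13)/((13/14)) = -138637/169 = -820.34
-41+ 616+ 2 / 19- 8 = 10775 / 19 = 567.11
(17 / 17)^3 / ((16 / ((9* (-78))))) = -351 / 8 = -43.88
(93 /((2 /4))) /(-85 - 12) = -186 /97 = -1.92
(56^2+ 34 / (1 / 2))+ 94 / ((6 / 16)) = 10364 / 3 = 3454.67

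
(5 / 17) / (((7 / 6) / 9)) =270 / 119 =2.27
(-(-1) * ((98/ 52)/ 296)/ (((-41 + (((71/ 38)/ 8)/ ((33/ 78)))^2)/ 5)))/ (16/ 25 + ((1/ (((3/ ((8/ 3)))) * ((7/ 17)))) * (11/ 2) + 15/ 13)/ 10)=-1419402600/ 3524934439357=-0.00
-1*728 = -728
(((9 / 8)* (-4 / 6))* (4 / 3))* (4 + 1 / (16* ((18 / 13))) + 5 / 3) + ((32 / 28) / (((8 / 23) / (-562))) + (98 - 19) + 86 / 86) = -3572923 / 2016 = -1772.28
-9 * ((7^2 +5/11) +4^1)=-5292/11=-481.09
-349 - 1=-350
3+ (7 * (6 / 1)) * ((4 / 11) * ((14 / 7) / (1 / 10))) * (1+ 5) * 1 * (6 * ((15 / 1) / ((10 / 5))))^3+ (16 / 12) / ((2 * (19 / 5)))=167007275.90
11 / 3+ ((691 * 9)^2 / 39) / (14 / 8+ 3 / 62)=4795851053 / 8697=551437.40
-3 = -3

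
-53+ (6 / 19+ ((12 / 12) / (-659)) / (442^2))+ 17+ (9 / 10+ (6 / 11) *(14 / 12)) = -4594196528667 / 134538395420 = -34.15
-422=-422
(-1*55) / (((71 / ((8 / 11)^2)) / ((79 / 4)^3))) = -2465195 / 781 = -3156.46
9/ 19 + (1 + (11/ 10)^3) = 53289/ 19000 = 2.80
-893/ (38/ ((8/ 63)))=-188/ 63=-2.98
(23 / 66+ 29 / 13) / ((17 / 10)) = 11065 / 7293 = 1.52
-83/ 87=-0.95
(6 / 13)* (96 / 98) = 288 / 637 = 0.45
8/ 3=2.67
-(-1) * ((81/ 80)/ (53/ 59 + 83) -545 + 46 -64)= -24771469/ 44000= -562.99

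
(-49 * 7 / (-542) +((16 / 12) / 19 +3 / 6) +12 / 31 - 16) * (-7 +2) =34501375 / 478857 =72.05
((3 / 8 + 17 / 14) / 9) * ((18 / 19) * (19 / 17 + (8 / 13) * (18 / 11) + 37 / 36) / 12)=24553943 / 558702144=0.04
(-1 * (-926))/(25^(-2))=578750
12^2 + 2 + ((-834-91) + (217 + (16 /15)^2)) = -126194 /225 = -560.86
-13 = -13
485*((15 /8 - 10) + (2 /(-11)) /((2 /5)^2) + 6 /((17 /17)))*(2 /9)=-139195 /396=-351.50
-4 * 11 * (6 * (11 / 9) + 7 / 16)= -4103 / 12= -341.92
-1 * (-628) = 628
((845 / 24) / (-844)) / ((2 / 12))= -845 / 3376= -0.25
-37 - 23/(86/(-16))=-32.72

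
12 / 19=0.63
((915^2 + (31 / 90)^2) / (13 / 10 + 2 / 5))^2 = 45989060452093418521 / 189612900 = 242541833662.65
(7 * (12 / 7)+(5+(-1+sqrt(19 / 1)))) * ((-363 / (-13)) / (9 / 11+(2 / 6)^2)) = 35937 * sqrt(19) / 1196+143748 / 299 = 611.74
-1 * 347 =-347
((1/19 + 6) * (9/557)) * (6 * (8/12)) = 4140/10583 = 0.39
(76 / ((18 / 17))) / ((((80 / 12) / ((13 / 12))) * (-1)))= -4199 / 360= -11.66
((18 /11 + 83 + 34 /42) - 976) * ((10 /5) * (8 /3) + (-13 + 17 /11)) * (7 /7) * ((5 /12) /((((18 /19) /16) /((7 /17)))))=7895456840 /499851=15795.62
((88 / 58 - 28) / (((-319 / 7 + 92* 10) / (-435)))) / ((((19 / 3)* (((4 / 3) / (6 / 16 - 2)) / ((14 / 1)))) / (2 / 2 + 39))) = -165110400 / 116299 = -1419.71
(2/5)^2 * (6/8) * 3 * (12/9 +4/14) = 102/175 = 0.58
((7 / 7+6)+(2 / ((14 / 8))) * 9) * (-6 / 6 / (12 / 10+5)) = -605 / 217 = -2.79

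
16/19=0.84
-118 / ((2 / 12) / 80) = -56640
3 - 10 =-7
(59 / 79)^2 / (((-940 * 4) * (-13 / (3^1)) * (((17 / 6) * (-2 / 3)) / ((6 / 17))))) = -281961 / 44081181560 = -0.00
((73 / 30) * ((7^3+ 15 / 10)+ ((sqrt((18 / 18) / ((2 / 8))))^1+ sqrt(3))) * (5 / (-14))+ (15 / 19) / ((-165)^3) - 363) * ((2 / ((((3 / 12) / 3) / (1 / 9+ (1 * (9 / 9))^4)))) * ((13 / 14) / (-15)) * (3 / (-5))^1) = -393004336829 / 597452625 - 1898 * sqrt(3) / 2205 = -659.29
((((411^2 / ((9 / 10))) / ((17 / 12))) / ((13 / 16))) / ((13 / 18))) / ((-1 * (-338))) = 324328320 / 485537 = 667.98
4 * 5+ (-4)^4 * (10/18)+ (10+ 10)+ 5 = 1685/9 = 187.22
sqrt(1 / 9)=1 / 3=0.33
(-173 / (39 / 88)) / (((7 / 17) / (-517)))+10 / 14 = 133803931 / 273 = 490124.29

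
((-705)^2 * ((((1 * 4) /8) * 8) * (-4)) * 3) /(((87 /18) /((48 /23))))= -6870873600 /667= -10301159.82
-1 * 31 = -31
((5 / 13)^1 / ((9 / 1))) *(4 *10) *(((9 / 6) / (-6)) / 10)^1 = -5 / 117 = -0.04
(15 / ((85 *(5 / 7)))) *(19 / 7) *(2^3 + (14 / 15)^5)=125643656 / 21515625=5.84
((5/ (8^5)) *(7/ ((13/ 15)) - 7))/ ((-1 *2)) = -0.00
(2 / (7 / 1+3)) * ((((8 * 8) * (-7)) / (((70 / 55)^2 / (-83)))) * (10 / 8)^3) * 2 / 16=251075 / 224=1120.87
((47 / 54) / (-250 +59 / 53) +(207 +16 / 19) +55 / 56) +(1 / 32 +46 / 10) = 1617757190041 / 7579020960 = 213.45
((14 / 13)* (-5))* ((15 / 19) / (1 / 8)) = -8400 / 247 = -34.01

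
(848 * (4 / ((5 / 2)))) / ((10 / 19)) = 2577.92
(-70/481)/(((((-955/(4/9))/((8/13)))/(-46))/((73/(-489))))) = 1504384/5256215523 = 0.00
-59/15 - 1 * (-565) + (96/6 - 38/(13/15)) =103978/195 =533.22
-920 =-920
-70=-70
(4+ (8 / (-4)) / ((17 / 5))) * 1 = 58 / 17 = 3.41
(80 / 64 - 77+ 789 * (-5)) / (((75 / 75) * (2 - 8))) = 5361 / 8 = 670.12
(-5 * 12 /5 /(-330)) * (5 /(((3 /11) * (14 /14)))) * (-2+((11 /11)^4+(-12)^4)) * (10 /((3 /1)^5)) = 414700 /729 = 568.86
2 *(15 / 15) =2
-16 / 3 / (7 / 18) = -96 / 7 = -13.71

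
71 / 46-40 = -1769 / 46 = -38.46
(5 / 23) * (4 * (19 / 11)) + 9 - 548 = -135987 / 253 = -537.50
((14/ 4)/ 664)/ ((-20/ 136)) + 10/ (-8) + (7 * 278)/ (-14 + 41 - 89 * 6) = -8625103/ 1683240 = -5.12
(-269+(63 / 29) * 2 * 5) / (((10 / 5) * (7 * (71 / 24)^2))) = -29088 / 14413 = -2.02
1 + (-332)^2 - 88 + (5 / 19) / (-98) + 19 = 205110467 / 1862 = 110156.00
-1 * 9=-9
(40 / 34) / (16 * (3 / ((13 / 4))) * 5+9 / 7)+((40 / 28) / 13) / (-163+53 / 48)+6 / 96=101892505469 / 1315081853904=0.08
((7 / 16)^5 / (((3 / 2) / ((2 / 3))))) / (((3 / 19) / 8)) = 319333 / 884736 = 0.36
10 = 10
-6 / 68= -3 / 34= -0.09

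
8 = 8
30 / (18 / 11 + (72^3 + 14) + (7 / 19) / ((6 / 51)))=4180 / 52008503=0.00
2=2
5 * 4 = 20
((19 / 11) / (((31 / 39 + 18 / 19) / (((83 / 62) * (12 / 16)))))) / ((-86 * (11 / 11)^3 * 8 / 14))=-24539697 / 1211515712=-0.02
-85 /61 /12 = -85 /732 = -0.12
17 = 17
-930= -930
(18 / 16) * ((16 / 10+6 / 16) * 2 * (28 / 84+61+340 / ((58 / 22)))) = 980943 / 1160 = 845.64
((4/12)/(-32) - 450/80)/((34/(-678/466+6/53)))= 2987943/13435712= 0.22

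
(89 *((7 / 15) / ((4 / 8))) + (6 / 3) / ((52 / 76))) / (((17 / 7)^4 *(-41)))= -40259968 / 667750395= -0.06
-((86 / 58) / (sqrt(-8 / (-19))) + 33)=-33-43* sqrt(38) / 116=-35.29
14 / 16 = 7 / 8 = 0.88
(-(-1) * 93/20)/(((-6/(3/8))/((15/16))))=-279/1024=-0.27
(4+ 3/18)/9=25/54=0.46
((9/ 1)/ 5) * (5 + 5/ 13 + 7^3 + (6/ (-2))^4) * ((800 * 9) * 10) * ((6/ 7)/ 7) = 4340563200/ 637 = 6814070.96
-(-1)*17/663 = 1/39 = 0.03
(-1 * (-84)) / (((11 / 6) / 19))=9576 / 11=870.55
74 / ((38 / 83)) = 3071 / 19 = 161.63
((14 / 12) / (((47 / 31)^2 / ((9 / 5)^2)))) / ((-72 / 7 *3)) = -47089 / 883600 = -0.05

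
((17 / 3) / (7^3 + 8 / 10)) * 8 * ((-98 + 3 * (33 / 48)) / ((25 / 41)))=-213979 / 10314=-20.75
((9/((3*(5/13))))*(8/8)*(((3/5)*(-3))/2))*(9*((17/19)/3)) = -17901/950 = -18.84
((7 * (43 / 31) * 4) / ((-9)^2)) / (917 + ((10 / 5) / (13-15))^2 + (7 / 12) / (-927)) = 0.00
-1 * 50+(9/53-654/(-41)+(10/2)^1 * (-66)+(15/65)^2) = -133610264/367237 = -363.83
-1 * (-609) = 609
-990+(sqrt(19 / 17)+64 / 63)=-62306 / 63+sqrt(323) / 17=-987.93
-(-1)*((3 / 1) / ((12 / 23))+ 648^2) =1679639 / 4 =419909.75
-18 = -18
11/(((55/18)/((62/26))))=558/65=8.58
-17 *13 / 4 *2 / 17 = -13 / 2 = -6.50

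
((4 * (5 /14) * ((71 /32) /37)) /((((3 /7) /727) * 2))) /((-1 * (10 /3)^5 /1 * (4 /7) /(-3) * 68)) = 87800517 /6440960000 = 0.01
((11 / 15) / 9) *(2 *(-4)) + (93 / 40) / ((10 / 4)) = 751 / 2700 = 0.28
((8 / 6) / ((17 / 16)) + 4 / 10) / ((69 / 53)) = 22366 / 17595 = 1.27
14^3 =2744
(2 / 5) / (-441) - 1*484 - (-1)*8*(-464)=-9252182 / 2205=-4196.00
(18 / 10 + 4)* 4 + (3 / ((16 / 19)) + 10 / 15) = 27.43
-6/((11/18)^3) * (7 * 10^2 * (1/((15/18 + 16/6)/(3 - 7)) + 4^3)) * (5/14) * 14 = -699840000/121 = -5783801.65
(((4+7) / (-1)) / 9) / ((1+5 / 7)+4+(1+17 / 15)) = -385 / 2472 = -0.16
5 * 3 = 15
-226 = -226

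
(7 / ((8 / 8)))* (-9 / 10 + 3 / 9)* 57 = -2261 / 10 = -226.10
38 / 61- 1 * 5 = -267 / 61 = -4.38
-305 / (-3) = 101.67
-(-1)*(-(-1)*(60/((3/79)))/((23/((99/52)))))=39105/299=130.79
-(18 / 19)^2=-324 / 361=-0.90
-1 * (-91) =91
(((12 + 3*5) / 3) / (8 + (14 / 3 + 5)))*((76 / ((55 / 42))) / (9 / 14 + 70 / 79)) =5016816 / 259435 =19.34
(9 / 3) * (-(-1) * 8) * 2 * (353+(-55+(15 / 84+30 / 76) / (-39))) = 24730396 / 1729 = 14303.29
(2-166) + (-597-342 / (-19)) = -743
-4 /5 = -0.80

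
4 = 4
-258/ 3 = -86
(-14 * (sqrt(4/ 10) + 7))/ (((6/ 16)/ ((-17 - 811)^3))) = 161752894531.06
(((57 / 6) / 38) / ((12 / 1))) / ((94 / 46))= 23 / 2256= 0.01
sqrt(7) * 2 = 2 * sqrt(7) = 5.29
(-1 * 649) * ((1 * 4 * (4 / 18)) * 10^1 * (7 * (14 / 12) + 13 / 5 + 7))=-2767336 / 27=-102493.93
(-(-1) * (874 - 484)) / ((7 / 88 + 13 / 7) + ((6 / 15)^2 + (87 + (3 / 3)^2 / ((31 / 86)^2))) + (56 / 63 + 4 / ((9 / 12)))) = 51945894000 / 13721049761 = 3.79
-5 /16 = -0.31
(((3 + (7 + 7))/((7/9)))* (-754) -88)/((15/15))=-115978/7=-16568.29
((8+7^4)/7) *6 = 14454/7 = 2064.86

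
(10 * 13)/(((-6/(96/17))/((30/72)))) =-2600/51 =-50.98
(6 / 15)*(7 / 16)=7 / 40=0.18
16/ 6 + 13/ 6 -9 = -25/ 6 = -4.17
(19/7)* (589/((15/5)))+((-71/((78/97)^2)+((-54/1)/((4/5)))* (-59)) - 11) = 4394.60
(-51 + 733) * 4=2728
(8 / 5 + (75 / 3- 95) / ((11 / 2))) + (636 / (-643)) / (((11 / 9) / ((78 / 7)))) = -4986972 / 247555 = -20.14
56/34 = 28/17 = 1.65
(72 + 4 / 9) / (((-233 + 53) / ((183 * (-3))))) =9943 / 45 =220.96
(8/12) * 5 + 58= 184/3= 61.33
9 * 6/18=3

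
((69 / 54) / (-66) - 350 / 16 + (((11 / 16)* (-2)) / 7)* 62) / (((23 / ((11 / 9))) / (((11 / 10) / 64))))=-6233711 / 200309760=-0.03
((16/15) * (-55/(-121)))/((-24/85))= -170/99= -1.72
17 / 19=0.89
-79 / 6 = -13.17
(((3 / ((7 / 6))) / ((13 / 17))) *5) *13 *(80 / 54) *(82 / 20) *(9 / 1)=83640 / 7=11948.57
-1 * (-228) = 228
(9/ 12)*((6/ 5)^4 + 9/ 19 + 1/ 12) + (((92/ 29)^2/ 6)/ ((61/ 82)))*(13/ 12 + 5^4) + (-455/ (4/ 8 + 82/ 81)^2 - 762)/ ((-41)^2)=71475833456094033461/ 50580576465930000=1413.11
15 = 15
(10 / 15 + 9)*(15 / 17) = 145 / 17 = 8.53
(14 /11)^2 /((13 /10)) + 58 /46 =90697 /36179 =2.51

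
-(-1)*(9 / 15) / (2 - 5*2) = -3 / 40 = -0.08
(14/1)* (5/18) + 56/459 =1841/459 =4.01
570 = 570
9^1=9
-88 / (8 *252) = -11 / 252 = -0.04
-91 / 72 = -1.26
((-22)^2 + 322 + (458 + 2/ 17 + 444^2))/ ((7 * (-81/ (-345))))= 387872230/ 3213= 120719.65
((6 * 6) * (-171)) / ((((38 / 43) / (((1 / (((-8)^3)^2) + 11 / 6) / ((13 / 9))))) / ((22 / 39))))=-55239491835 / 11075584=-4987.50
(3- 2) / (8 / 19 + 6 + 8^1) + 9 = 2485 / 274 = 9.07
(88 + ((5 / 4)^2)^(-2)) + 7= 59631 / 625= 95.41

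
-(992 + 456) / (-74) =724 / 37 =19.57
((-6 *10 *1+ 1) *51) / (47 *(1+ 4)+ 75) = -3009 / 310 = -9.71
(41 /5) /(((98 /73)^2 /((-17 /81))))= -3714313 /3889620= -0.95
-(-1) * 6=6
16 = 16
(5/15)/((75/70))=14/45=0.31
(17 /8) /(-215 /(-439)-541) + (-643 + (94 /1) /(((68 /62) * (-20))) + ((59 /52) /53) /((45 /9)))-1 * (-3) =-14325327775191 /22234459936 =-644.28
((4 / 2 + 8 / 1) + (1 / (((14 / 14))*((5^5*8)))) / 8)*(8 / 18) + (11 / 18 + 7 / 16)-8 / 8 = 505469 / 112500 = 4.49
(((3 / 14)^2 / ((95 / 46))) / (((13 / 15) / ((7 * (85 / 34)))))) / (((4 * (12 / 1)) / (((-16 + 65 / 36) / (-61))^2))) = 4289845 / 8470305792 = 0.00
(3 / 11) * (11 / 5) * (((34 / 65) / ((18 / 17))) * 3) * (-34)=-9826 / 325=-30.23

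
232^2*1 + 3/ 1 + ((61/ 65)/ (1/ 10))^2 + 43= 9118914/ 169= 53958.07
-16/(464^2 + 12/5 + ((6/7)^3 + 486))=-13720/185035663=-0.00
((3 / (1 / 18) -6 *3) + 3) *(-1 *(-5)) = 195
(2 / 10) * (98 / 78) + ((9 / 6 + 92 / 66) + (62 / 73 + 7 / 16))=4.43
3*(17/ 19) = 51/ 19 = 2.68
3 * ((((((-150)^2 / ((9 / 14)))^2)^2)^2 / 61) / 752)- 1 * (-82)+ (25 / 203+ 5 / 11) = 942832077612304687500000000000528663332 / 6402011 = 147271236743002267178235100000000.00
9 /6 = 3 /2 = 1.50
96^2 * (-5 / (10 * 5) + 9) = 410112 / 5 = 82022.40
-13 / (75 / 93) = -403 / 25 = -16.12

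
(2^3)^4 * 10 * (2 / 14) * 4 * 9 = 1474560 / 7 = 210651.43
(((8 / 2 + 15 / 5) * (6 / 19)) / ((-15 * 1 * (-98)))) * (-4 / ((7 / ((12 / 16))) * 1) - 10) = -73 / 4655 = -0.02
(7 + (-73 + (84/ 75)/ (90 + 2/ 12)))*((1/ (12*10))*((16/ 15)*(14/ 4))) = -2082458/ 1014375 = -2.05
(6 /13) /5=6 /65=0.09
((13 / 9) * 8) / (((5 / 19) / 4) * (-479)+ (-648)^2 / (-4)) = -7904 / 71825139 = -0.00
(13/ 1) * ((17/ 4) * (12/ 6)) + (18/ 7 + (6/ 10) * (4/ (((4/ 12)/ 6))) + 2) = 11079/ 70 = 158.27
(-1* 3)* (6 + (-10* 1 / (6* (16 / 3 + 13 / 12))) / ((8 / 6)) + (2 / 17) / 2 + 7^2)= -164.59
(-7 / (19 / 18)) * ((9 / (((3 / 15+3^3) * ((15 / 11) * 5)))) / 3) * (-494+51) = 306999 / 6460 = 47.52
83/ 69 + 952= 65771/ 69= 953.20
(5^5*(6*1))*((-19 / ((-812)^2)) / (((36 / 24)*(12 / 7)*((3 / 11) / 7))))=-653125 / 121104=-5.39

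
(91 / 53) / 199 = 91 / 10547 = 0.01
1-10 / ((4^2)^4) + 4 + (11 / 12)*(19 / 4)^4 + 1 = 46462801 / 98304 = 472.64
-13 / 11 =-1.18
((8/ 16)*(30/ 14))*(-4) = -4.29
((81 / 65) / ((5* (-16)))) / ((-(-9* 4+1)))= -81 / 182000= -0.00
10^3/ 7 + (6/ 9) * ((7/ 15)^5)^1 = 2278360298/ 15946875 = 142.87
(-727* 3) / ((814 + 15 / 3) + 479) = -1.68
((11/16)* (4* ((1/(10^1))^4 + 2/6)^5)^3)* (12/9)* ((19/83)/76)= 11049604085256701810340580324787692648162982096357198556687977/893219460750000000000000000000000000000000000000000000000000000000000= 0.00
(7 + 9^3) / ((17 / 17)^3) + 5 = 741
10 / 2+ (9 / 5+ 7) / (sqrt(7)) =44 * sqrt(7) / 35+ 5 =8.33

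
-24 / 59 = -0.41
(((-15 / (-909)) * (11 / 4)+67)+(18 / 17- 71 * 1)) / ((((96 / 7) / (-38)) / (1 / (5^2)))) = 1587089 / 4944960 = 0.32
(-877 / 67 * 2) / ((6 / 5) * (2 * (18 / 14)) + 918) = -30695 / 1079973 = -0.03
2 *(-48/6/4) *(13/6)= -26/3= -8.67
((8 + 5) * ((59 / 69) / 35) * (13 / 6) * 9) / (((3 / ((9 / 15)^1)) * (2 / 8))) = 19942 / 4025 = 4.95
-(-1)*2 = 2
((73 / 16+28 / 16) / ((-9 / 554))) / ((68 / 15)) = -85.71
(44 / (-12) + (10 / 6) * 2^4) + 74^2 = 5499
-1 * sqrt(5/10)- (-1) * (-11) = -11- sqrt(2)/2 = -11.71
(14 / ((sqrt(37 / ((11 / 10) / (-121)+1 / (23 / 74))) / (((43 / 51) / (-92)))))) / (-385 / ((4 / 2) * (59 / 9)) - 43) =17759 * sqrt(759832370) / 937620881670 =0.00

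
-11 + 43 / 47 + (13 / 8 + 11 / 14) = -20199 / 2632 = -7.67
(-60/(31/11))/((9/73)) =-172.69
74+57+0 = 131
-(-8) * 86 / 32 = 43 / 2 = 21.50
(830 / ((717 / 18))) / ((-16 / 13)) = -16185 / 956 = -16.93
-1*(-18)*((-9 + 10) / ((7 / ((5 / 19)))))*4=360 / 133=2.71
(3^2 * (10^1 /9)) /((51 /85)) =50 /3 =16.67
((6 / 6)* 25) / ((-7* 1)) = -25 / 7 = -3.57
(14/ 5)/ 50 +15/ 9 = 646/ 375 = 1.72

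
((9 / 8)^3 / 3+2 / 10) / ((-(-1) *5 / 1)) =1727 / 12800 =0.13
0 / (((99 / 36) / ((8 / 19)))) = 0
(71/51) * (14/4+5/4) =1349/204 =6.61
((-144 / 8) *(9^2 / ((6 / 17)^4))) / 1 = -751689 / 8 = -93961.12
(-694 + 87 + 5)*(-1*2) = 1204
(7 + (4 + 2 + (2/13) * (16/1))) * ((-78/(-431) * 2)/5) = 2412/2155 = 1.12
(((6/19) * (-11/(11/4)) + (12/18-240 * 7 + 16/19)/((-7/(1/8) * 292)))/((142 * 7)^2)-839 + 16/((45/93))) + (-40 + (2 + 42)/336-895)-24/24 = -70352986180503/40390911680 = -1741.80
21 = 21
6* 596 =3576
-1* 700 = -700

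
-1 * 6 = -6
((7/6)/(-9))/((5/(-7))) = 49/270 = 0.18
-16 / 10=-8 / 5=-1.60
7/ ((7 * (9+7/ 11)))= 11/ 106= 0.10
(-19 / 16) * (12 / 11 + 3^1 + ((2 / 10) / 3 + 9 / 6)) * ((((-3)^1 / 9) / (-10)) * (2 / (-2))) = 35473 / 158400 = 0.22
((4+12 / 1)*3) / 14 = 24 / 7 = 3.43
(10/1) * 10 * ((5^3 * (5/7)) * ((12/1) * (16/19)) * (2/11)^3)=96000000/177023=542.30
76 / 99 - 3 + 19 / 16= -1655 / 1584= -1.04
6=6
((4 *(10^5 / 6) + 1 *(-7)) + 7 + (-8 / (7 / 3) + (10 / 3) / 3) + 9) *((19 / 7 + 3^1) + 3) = 256225681 / 441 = 581010.61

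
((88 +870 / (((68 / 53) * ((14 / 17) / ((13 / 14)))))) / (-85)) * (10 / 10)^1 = -334211 / 33320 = -10.03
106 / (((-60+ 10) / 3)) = -159 / 25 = -6.36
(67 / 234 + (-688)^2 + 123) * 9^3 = 8974098945 / 26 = 345157651.73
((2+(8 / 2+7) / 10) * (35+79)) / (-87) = -589 / 145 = -4.06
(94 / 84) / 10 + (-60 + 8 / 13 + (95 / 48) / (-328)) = -424644473 / 7163520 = -59.28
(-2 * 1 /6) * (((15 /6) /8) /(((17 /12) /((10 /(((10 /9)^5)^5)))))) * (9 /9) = -717897987691852588770249 /13600000000000000000000000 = -0.05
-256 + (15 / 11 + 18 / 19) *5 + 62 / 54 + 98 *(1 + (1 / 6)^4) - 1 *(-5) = -18990439 / 135432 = -140.22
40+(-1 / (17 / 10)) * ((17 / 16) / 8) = 2555 / 64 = 39.92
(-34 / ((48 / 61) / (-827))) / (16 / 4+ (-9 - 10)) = -857599 / 360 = -2382.22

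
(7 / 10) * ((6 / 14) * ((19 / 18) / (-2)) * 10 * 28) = -133 / 3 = -44.33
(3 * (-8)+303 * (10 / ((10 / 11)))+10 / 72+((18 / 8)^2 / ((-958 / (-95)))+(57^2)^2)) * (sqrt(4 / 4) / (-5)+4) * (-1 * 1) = -5535376481833 / 137952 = -40125380.44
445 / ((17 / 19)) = 497.35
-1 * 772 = -772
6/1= 6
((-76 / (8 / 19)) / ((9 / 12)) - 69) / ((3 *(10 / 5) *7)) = -929 / 126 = -7.37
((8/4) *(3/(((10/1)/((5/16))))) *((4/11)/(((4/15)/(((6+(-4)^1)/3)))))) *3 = 45/88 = 0.51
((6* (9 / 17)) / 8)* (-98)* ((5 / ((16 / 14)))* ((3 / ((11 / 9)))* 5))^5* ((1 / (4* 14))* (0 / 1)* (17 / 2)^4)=0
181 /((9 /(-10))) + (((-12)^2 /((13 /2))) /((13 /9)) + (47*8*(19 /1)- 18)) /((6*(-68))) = -22610849 /103428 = -218.61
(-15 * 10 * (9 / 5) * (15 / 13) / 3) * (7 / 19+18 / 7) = -527850 / 1729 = -305.29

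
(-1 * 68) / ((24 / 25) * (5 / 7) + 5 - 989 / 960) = -91392 / 6257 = -14.61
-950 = -950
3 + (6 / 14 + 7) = 73 / 7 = 10.43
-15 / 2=-7.50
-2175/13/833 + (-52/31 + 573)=191724994/335699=571.12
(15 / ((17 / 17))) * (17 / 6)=85 / 2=42.50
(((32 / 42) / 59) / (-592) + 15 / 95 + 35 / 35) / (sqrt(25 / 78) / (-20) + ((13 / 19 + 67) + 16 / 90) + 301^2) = 17245811700 * sqrt(78) / 38202665463564352729909 + 487861333721916960 / 38202665463564352729909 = 0.00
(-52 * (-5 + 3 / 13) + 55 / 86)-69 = 15449 / 86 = 179.64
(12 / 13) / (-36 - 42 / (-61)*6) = -61 / 2106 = -0.03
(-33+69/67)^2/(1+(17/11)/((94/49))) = 4744161576/8380963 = 566.06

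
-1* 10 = -10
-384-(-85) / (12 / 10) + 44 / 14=-13021 / 42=-310.02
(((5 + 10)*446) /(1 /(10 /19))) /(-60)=-1115 /19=-58.68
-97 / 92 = -1.05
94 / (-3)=-94 / 3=-31.33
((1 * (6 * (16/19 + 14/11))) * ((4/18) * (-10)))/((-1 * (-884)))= -20/627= -0.03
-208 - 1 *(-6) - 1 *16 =-218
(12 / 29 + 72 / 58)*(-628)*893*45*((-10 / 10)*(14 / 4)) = 4239678240 / 29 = 146195801.38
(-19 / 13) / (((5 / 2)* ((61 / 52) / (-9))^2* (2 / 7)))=-2240784 / 18605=-120.44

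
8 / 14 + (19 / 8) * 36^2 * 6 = 129280 / 7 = 18468.57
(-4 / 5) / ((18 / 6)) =-4 / 15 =-0.27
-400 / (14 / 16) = -3200 / 7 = -457.14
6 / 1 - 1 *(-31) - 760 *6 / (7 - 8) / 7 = 4819 / 7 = 688.43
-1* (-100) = 100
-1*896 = -896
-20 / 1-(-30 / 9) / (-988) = -29645 / 1482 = -20.00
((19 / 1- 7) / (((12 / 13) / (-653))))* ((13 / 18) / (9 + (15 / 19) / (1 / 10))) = -2096783 / 5778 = -362.89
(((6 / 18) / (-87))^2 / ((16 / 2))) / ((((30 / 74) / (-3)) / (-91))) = 0.00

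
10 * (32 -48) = -160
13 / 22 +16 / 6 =215 / 66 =3.26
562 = 562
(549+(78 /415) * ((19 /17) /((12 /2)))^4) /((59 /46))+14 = 97628203583579 /220861261980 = 442.03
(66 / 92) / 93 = 11 / 1426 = 0.01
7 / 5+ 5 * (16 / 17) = 519 / 85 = 6.11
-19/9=-2.11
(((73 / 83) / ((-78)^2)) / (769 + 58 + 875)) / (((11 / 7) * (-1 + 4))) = 511 / 28362257352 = 0.00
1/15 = 0.07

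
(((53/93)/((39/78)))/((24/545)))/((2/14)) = 202195/1116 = 181.18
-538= -538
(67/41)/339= 67/13899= 0.00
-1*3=-3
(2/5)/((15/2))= 4/75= 0.05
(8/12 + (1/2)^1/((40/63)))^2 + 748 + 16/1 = 44128201/57600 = 766.11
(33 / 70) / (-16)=-33 / 1120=-0.03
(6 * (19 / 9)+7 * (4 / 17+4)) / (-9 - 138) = -2158 / 7497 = -0.29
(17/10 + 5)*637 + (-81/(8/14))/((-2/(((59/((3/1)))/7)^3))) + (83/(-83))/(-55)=125903851/21560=5839.70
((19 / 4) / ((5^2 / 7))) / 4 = 133 / 400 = 0.33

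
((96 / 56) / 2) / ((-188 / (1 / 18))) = -1 / 3948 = -0.00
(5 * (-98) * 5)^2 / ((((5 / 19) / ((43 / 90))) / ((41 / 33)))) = 4021314850 / 297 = 13539780.64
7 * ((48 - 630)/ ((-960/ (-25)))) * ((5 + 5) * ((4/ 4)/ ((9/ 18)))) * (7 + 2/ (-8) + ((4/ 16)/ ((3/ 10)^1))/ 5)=-1408925/ 96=-14676.30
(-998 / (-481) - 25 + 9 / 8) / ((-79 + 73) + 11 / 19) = 1593853 / 396344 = 4.02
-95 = -95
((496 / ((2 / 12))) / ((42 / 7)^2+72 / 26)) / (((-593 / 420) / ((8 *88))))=-38274.81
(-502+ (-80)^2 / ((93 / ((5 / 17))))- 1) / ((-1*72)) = 763243 / 113832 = 6.70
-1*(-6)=6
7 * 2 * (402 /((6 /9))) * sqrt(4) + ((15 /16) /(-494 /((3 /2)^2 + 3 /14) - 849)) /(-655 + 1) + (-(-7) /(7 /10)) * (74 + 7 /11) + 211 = 4506309967865 /252576544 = 17841.36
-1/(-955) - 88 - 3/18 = -505189/5730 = -88.17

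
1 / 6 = 0.17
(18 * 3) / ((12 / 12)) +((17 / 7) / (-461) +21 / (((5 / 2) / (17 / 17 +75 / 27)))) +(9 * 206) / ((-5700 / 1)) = 785445301 / 9196950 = 85.40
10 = 10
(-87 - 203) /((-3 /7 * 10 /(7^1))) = 1421 /3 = 473.67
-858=-858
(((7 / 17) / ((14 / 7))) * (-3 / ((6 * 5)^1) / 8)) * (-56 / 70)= 7 / 3400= 0.00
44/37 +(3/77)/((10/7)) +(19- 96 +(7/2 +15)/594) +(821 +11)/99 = -14801821/219780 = -67.35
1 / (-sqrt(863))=-sqrt(863) / 863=-0.03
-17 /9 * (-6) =11.33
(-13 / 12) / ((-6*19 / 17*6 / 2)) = 221 / 4104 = 0.05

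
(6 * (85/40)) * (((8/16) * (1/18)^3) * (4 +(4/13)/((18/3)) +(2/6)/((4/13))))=1513/269568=0.01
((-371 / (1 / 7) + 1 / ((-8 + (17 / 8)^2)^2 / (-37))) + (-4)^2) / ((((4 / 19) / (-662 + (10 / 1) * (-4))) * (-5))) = -1723301.32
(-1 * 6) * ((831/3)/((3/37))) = -20498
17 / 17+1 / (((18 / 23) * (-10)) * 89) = 15997 / 16020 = 1.00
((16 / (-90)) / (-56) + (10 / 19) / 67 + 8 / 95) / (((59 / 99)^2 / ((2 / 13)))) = 83179998 / 2016247415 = 0.04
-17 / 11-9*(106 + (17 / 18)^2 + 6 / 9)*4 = -383492 / 99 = -3873.66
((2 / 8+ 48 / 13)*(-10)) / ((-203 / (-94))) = -18.26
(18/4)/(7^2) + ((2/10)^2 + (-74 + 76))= 2.13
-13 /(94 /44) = -286 /47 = -6.09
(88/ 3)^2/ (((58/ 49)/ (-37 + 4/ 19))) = -44206624/ 1653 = -26743.27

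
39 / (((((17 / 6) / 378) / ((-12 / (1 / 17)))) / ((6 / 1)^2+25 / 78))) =-38551464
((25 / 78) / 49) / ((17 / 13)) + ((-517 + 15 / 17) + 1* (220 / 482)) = -621117191 / 1204518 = -515.66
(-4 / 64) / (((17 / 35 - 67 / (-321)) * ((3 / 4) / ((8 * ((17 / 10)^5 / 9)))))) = -1063472893 / 702180000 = -1.51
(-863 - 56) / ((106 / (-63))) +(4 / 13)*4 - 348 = 199.43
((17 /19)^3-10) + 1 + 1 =-49959 /6859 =-7.28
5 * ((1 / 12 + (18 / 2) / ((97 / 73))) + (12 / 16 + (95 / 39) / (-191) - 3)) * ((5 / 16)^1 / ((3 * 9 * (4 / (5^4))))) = 34575484375 / 832381056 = 41.54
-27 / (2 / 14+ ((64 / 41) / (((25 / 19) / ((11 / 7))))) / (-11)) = 1014.27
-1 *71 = -71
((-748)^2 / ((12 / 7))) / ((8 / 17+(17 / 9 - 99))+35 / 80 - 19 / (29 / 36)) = -23170179648 / 8504077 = -2724.60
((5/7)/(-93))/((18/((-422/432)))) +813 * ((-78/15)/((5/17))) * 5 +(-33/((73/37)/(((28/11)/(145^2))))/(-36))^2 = -428516729929377682760833/5962453073286570000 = -71869.20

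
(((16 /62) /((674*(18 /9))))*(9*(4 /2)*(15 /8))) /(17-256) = -135 /4993666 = -0.00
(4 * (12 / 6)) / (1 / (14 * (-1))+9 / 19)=2128 / 107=19.89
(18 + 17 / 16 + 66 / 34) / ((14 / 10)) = 28565 / 1904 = 15.00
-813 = -813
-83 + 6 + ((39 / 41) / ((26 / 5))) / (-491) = -3100189 / 40262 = -77.00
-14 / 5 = -2.80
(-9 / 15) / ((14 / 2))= -0.09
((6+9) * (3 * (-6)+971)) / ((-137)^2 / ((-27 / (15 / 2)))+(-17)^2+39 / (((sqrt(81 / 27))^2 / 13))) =-257310 / 85601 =-3.01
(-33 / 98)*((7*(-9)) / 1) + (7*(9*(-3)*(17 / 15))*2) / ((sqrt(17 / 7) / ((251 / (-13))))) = 5328.89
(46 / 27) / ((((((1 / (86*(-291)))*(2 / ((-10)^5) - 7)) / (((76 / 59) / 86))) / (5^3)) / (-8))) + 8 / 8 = -16955414149469 / 185850531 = -91231.45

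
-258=-258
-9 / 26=-0.35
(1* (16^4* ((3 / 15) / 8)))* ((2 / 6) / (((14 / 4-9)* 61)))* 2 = -32768 / 10065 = -3.26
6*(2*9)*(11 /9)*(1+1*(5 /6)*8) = 1012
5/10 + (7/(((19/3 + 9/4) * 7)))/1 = 0.62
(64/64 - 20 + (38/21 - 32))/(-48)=1033/1008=1.02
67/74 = 0.91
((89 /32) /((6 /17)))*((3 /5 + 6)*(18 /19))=149787 /3040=49.27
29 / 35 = 0.83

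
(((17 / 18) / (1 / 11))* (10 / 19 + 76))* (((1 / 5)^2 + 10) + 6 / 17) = 35322749 / 4275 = 8262.63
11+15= 26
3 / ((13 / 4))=12 / 13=0.92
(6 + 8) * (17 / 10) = 119 / 5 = 23.80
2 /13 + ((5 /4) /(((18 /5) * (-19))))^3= 5120012939 /33281404416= 0.15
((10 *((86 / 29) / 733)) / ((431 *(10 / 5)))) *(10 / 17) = 4300 / 155750039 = 0.00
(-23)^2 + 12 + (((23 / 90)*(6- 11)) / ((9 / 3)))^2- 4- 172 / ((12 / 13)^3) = 3714967 / 11664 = 318.50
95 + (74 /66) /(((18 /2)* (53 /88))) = 95.21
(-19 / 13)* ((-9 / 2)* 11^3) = 227601 / 26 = 8753.88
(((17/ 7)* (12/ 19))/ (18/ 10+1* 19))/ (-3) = -85/ 3458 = -0.02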